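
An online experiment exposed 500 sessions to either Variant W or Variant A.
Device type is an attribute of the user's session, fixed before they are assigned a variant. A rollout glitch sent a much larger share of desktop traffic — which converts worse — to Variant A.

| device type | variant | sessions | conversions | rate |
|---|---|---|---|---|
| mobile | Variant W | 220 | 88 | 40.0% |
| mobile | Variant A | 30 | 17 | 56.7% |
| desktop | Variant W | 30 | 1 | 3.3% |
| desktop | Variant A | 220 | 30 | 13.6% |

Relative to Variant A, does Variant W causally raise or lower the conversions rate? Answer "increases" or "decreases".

Device type satisfies the back-door criterion: it is not a descendant of the variant, and it blocks the spurious path from variant to outcome. Adjusting for it (i.e., using the within-device type rates) gives the causal effect.
Within each level — mobile: 40.0% vs 56.7%; desktop: 3.3% vs 13.6% — Variant A is higher every time.

decreases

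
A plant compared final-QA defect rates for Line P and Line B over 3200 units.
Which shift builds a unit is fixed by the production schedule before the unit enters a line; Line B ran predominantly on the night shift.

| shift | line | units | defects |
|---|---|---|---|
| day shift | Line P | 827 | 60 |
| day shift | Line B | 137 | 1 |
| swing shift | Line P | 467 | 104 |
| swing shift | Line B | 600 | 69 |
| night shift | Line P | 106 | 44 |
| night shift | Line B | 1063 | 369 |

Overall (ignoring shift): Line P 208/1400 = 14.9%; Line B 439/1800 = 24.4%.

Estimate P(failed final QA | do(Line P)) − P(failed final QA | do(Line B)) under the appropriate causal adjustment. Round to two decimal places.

Shift differs across lines for reasons unrelated to any effect of the line itself, and it separately predicts the outcome — a classic confounder. We must compare within shift levels.
Adjusting over the population distribution of shift: 0.301·(0.073−0.007) + 0.333·(0.223−0.115) + 0.365·(0.415−0.347) = +0.080.

+0.08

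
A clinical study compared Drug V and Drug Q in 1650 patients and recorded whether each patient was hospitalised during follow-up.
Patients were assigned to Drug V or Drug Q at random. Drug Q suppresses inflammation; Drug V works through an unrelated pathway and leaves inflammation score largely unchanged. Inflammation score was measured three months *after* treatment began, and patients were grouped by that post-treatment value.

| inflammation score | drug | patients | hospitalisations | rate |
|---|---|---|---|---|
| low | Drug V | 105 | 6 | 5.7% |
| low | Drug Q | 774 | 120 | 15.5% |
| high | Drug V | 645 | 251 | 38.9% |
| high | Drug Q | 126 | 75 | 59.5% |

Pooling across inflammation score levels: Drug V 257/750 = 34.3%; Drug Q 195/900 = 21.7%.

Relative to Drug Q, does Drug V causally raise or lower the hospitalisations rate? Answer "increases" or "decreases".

increases

Inflammation score here is a post-treatment variable shaped by the drug; conditioning on it would introduce bias rather than remove it. The overall comparison is the causal one.
Pooled: Drug V 34.3% vs Drug Q 21.7%; Drug Q is lower overall.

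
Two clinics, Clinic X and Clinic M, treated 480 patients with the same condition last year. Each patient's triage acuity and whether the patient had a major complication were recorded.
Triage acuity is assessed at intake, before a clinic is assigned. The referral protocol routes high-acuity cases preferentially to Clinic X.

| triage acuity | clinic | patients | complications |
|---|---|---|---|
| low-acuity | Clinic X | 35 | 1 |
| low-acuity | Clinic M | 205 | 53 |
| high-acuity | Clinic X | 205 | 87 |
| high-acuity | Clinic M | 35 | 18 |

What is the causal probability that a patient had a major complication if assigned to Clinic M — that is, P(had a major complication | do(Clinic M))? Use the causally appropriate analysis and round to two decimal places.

0.39

The triage acuity-specific comparison favours Clinic X throughout, but the pooled figures favour Clinic M. The question is whether to condition on triage acuity.
The imbalance in triage acuity arose from how patients were allocated, not from anything the clinic did; and triage acuity independently affects the outcome. The pooled gap is confounded — condition on triage acuity.
Standardising Clinic M to the population triage acuity mix: 0.500·53/205 + 0.500·18/35 = 0.386.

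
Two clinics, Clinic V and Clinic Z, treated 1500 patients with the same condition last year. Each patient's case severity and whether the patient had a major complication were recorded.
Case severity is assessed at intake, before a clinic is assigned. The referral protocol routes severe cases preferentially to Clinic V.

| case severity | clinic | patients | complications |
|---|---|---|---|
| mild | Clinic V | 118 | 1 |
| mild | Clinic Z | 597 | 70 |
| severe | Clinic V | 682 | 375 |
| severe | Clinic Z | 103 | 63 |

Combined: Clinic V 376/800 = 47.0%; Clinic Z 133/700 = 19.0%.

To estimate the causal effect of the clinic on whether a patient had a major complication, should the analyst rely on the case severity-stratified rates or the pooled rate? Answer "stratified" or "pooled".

Clinic V is lower inside every case severity stratum but Clinic Z is lower in aggregate. Whether to stratify depends on how case severity relates to the clinic.
Here case severity is a common cause — it drives both which clinic a case falls under and the outcome. The crude comparison mixes populations; the stratum-specific rates are the causally relevant ones.
Within each level — mild: 0.8% vs 11.7%; severe: 55.0% vs 61.2% — Clinic V is lower every time.

stratified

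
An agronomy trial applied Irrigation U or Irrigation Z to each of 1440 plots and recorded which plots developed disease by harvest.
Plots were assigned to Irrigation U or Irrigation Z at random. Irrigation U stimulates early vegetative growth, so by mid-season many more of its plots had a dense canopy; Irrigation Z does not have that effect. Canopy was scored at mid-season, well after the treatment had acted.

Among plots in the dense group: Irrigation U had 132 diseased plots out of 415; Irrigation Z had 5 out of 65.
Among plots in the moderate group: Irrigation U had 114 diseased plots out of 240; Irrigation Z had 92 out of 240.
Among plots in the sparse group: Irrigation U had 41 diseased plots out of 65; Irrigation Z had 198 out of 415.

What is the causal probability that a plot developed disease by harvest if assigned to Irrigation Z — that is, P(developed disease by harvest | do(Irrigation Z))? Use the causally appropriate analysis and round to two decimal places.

Irrigation Z is lower inside every mid-season canopy stratum but Irrigation U is lower in aggregate. Whether to stratify depends on how mid-season canopy relates to the irrigation.
Mid-season canopy here is a post-treatment variable shaped by the irrigation; conditioning on it would introduce bias rather than remove it. The overall comparison is the causal one.
So P(outcome | do(Irrigation Z)) is just the pooled rate for Irrigation Z: 295/720 = 0.410.

0.41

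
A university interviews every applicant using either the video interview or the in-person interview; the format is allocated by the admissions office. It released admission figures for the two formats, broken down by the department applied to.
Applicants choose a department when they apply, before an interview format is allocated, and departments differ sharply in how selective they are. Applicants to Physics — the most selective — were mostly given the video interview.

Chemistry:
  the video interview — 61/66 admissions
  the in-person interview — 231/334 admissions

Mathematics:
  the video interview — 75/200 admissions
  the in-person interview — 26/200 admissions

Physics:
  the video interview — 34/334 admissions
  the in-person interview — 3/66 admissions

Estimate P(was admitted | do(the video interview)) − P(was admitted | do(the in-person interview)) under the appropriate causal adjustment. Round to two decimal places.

+0.18

the video interview is higher inside every department stratum but the in-person interview is higher in aggregate. Whether to stratify depends on how department relates to the interview format.
Here department is a common cause — it drives both which interview format a case falls under and the outcome. The crude comparison mixes populations; the stratum-specific rates are the causally relevant ones.
Adjusting over the population distribution of department: 0.333·(0.924−0.692) + 0.333·(0.375−0.130) + 0.333·(0.102−0.045) = +0.178.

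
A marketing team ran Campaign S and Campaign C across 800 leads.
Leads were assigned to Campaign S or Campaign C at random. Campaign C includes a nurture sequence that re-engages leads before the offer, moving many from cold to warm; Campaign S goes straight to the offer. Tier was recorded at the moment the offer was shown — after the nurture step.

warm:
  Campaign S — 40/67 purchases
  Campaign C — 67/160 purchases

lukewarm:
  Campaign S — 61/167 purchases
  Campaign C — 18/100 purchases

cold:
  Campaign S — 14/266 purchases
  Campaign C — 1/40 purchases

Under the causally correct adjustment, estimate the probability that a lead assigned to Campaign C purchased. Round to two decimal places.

Within every engagement tier level Campaign S has the higher rate, yet pooled Campaign C does — Simpson's reversal.
Engagement tier lies on the pathway campaign → engagement tier → outcome, so adjusting for it blocks the indirect effect. For the total causal effect of campaign, use the unadjusted pooled rates.
So P(outcome | do(Campaign C)) is just the pooled rate for Campaign C: 86/300 = 0.287.

0.29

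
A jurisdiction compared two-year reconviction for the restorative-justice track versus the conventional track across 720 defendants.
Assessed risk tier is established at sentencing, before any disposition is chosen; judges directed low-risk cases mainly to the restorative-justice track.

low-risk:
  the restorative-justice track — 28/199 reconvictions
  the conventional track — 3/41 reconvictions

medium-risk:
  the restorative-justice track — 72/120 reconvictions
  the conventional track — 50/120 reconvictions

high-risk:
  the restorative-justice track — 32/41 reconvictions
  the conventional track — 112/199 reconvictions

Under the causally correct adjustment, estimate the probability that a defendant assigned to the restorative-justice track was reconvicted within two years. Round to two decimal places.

0.51

Since assessed risk tier is a pre-existing factor (not a product of the disposition) and it affects the outcome on its own, it is a confounder. The stratified rates, not the pooled rate, identify the causal effect.
Standardising the restorative-justice track to the population assessed risk tier mix: 0.333·28/199 + 0.333·72/120 + 0.333·32/41 = 0.507.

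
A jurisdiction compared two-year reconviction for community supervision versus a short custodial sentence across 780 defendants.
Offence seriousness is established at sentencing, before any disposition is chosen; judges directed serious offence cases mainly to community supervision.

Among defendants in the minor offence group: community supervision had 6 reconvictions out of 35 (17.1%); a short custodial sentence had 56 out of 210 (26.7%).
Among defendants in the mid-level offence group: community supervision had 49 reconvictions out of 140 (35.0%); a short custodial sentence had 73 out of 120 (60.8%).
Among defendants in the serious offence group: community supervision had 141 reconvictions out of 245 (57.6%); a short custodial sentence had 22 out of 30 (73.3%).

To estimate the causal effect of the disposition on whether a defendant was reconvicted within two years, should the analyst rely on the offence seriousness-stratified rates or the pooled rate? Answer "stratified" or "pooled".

stratified

community supervision is lower inside every offence seriousness stratum but a short custodial sentence is lower in aggregate. Whether to stratify depends on how offence seriousness relates to the disposition.
Offence seriousness satisfies the back-door criterion: it is not a descendant of the disposition, and it blocks the spurious path from disposition to outcome. Adjusting for it (i.e., using the within-offence seriousness rates) gives the causal effect.
Within each level — minor offence: 17.1% vs 26.7%; mid-level offence: 35.0% vs 60.8%; serious offence: 57.6% vs 73.3% — community supervision is lower every time.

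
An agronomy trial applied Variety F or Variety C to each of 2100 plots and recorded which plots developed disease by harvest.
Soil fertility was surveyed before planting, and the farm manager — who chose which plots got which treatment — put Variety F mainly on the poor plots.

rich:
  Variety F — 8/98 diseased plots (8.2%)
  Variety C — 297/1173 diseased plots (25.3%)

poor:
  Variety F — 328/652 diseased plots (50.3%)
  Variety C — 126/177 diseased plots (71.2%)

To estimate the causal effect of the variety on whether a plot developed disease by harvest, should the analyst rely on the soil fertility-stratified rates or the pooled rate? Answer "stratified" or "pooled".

The soil fertility-specific comparison favours Variety F throughout, but the pooled figures favour Variety C. The question is whether to condition on soil fertility.
Here soil fertility is a common cause — it drives both which variety a case falls under and the outcome. The crude comparison mixes populations; the stratum-specific rates are the causally relevant ones.
Within each level — rich: 8.2% vs 25.3%; poor: 50.3% vs 71.2% — Variety F is lower every time.

stratified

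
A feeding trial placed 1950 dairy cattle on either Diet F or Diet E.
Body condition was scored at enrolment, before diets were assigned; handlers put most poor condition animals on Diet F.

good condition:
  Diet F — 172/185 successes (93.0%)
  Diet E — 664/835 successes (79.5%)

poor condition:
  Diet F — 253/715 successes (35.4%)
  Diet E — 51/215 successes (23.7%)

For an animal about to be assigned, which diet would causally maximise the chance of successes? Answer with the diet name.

Here starting body condition is a common cause — it drives both which diet a case falls under and the outcome. The crude comparison mixes populations; the stratum-specific rates are the causally relevant ones.
Within each level — good condition: 93.0% vs 79.5%; poor condition: 35.4% vs 23.7% — Diet F is higher every time.

Diet F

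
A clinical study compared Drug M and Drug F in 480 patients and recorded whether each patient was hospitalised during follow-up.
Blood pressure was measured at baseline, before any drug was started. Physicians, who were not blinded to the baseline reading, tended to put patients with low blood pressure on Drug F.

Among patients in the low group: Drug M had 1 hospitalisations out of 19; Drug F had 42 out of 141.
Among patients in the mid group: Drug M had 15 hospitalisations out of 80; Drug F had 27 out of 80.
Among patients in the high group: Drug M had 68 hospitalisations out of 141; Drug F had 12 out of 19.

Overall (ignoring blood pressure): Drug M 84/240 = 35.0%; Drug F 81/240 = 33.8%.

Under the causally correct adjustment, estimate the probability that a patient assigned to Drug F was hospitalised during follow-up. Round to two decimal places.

0.42

Nothing the drug does changes blood pressure; the imbalance is an allocation artefact. With blood pressure also predicting the outcome, the pooled figure is confounded, and the within-stratum comparison is the causal one.
Standardising Drug F to the population blood pressure mix: 0.333·42/141 + 0.333·27/80 + 0.333·12/19 = 0.422.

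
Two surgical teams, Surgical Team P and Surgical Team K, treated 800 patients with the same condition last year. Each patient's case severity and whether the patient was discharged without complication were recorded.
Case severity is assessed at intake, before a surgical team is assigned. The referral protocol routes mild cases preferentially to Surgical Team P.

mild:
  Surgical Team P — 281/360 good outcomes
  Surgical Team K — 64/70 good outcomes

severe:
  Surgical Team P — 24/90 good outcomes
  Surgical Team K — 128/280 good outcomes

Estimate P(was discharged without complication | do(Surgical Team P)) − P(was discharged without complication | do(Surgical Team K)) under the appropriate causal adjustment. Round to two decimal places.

-0.16

The case severity-specific comparison favours Surgical Team K throughout, but the pooled figures favour Surgical Team P. The question is whether to condition on case severity.
Case severity is set before the surgical team has any effect — it is not caused by the surgical team — and it independently drives the outcome. That makes it a confounder, so the causal comparison is within case severity levels.
Adjusting over the population distribution of case severity: 0.537·(0.781−0.914) + 0.463·(0.267−0.457) = -0.160.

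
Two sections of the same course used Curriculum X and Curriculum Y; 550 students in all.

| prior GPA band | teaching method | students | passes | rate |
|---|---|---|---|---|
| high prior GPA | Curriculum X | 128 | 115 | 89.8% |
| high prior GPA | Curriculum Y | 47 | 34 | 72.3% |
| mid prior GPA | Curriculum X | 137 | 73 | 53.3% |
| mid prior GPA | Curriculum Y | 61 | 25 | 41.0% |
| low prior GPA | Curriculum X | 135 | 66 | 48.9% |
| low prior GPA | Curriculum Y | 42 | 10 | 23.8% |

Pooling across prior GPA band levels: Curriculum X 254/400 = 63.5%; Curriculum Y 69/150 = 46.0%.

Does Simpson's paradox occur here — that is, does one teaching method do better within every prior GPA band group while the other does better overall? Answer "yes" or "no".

no

Within each prior GPA band level (high prior GPA 89.8% vs 72.3%; mid prior GPA 53.3% vs 41.0%; low prior GPA 48.9% vs 23.8%), Curriculum X has the higher rate every time. Pooled: 63.5% vs 46.0% — Curriculum X has the higher rate overall. They agree.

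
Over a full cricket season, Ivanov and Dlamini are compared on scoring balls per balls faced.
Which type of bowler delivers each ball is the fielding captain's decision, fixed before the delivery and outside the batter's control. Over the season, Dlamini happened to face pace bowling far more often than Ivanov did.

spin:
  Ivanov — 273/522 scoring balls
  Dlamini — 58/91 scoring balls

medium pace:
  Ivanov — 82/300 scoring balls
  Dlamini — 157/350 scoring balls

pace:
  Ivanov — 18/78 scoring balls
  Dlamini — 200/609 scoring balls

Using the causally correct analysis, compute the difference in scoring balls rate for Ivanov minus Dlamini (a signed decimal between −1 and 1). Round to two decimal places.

Bowling type is set before the player has any effect — it is not caused by the player — and it independently drives the outcome. That makes it a confounder, so the causal comparison is within bowling type levels.
Adjusting over the population distribution of bowling type: 0.314·(0.523−0.637) + 0.333·(0.273−0.449) + 0.352·(0.231−0.328) = -0.129.

-0.13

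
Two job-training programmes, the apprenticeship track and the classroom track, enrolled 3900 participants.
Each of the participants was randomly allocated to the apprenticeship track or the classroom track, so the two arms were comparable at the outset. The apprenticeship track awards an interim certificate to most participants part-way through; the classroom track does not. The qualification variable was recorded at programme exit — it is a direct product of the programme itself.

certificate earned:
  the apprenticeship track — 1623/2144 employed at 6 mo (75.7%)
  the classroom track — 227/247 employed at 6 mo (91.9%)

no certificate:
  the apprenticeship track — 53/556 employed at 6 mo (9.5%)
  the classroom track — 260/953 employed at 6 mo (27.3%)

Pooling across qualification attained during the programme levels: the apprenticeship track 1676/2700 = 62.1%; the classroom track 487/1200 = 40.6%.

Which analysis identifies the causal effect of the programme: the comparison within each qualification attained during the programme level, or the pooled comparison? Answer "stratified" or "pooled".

The stratified and pooled comparisons disagree (the classroom track wins within each qualification attained during the programme; the apprenticeship track wins overall), so the answer turns on the causal role of qualification attained during the programme.
The distribution of qualification attained during the programme is itself part of what the programme does — it is an intermediate outcome. Holding it fixed would remove that part of the effect; the total effect is the pooled difference.
Pooled: the apprenticeship track 62.1% vs the classroom track 40.6%; the apprenticeship track is higher overall.

pooled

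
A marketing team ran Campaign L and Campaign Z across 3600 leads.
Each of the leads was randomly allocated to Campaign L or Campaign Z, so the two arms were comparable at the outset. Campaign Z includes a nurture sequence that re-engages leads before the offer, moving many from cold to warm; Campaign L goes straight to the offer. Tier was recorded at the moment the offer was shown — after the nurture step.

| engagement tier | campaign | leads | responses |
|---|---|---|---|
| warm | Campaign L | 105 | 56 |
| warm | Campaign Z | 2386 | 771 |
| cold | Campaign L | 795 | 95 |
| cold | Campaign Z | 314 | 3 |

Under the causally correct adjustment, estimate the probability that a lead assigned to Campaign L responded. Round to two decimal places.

0.17

Engagement tier is downstream of the campaign. One should not condition on a consequence of treatment, so the overall rates are the right comparison.
So P(outcome | do(Campaign L)) is just the pooled rate for Campaign L: 151/900 = 0.168.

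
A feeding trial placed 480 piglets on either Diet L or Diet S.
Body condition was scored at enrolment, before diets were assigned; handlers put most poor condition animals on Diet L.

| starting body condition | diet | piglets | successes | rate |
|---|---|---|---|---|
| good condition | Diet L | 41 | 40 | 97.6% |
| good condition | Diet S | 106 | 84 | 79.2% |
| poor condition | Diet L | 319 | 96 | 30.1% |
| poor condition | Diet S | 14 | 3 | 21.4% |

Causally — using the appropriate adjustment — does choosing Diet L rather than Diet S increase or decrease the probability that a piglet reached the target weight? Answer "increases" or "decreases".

increases

Nothing the diet does changes starting body condition; the imbalance is an allocation artefact. With starting body condition also predicting the outcome, the pooled figure is confounded, and the within-stratum comparison is the causal one.
Within each level — good condition: 97.6% vs 79.2%; poor condition: 30.1% vs 21.4% — Diet L is higher every time.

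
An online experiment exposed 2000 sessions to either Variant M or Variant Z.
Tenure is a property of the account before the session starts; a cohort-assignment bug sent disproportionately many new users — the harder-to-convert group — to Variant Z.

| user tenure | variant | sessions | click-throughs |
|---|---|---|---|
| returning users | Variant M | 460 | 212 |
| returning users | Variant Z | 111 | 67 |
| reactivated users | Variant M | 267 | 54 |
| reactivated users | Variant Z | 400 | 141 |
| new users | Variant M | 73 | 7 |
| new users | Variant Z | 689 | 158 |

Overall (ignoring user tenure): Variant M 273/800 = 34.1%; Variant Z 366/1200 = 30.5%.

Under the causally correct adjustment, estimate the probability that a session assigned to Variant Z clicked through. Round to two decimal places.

The imbalance in user tenure arose from how sessions were allocated, not from anything the variant did; and user tenure independently affects the outcome. The pooled gap is confounded — condition on user tenure.
Standardising Variant Z to the population user tenure mix: 0.285·67/111 + 0.334·141/400 + 0.381·158/689 = 0.377.

0.38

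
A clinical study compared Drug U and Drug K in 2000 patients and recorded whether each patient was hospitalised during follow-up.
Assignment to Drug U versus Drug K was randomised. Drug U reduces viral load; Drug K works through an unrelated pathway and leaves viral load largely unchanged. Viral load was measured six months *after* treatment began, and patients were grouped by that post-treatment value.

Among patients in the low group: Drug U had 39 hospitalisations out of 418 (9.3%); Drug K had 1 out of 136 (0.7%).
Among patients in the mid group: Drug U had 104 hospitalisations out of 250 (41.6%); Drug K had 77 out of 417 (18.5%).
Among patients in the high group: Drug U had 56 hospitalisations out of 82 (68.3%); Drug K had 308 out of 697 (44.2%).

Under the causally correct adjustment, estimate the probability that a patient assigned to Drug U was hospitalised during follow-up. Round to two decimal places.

0.27

The viral load-specific comparison favours Drug K throughout, but the pooled figures favour Drug U. The question is whether to condition on viral load.
Viral load is recorded after the drug and is itself shifted by it — it sits on the causal path from drug to outcome. Conditioning on a mediator would strip out part of the effect we want; the pooled comparison gives the total causal effect.
So P(outcome | do(Drug U)) is just the pooled rate for Drug U: 199/750 = 0.265.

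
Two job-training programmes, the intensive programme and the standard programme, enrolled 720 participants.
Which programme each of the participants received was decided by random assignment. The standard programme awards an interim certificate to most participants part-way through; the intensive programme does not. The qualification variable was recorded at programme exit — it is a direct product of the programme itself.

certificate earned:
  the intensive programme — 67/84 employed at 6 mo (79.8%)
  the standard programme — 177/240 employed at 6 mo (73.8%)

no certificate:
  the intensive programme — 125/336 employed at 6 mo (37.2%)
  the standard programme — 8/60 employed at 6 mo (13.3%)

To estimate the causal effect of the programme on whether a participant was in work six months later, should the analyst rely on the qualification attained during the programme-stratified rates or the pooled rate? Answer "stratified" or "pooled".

pooled

Qualification attained during the programme here is a post-treatment variable shaped by the programme; conditioning on it would introduce bias rather than remove it. The overall comparison is the causal one.
Pooled: the intensive programme 45.7% vs the standard programme 61.7%; the standard programme is higher overall.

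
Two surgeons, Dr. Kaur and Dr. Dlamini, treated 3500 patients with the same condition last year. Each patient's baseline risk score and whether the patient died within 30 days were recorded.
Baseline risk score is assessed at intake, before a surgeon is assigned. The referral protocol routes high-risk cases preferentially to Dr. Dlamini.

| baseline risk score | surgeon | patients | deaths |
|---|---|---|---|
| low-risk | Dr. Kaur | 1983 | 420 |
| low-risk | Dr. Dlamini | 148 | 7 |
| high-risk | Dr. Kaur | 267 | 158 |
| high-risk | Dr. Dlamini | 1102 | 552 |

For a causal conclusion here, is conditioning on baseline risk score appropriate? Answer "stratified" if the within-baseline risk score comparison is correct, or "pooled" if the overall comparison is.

stratified

Here baseline risk score is a common cause — it drives both which surgeon a case falls under and the outcome. The crude comparison mixes populations; the stratum-specific rates are the causally relevant ones.
Within each level — low-risk: 21.2% vs 4.7%; high-risk: 59.2% vs 50.1% — Dr. Dlamini is lower every time.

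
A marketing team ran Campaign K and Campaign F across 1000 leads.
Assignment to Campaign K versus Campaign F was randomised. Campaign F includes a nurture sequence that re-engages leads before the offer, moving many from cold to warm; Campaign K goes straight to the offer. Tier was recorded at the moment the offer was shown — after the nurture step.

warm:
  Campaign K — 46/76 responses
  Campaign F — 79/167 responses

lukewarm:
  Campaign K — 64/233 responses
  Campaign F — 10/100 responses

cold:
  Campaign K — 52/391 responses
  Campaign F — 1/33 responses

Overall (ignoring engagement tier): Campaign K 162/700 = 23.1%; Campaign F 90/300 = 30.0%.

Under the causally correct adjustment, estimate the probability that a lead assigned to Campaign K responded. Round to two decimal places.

0.23

Within every engagement tier level Campaign K has the higher rate, yet pooled Campaign F does — Simpson's reversal.
Engagement tier here is a post-treatment variable shaped by the campaign; conditioning on it would introduce bias rather than remove it. The overall comparison is the causal one.
So P(outcome | do(Campaign K)) is just the pooled rate for Campaign K: 162/700 = 0.231.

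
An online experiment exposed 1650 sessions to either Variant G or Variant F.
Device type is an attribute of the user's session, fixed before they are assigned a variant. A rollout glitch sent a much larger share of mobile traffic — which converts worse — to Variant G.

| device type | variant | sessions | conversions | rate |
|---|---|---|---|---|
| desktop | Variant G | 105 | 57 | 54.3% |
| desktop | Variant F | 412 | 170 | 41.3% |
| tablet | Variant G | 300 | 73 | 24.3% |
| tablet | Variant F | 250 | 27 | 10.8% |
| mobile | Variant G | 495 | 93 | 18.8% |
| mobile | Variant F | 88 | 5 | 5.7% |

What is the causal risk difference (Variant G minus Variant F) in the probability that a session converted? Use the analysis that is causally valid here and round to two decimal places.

Here device type is a common cause — it drives both which variant a case falls under and the outcome. The crude comparison mixes populations; the stratum-specific rates are the causally relevant ones.
Adjusting over the population distribution of device type: 0.313·(0.543−0.413) + 0.333·(0.243−0.108) + 0.353·(0.188−0.057) = +0.132.

+0.13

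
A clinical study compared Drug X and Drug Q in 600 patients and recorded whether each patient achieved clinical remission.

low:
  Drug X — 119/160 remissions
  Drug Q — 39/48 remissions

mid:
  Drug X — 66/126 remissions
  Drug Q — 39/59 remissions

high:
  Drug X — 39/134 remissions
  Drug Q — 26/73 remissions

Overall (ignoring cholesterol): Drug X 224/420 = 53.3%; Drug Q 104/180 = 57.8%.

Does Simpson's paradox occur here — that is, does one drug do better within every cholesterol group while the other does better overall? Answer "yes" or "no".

no

Within each cholesterol level (low 74.4% vs 81.2%; mid 52.4% vs 66.1%; high 29.1% vs 35.6%), Drug Q has the higher rate every time. Pooled: 53.3% vs 57.8% — Drug Q has the higher rate overall. They agree.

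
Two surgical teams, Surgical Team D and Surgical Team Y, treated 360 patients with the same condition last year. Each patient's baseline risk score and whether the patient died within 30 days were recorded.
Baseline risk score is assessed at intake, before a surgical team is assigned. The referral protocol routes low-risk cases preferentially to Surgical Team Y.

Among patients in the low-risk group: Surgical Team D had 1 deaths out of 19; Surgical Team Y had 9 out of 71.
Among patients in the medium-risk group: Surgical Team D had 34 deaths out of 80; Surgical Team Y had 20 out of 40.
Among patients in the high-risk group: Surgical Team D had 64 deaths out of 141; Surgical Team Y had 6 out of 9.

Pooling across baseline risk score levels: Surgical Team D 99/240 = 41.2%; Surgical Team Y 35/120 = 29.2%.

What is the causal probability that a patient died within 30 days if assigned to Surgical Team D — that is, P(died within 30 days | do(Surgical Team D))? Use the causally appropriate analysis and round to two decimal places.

0.34

The stratified and pooled comparisons disagree (Surgical Team D wins within each baseline risk score; Surgical Team Y wins overall), so the answer turns on the causal role of baseline risk score.
Here baseline risk score is a common cause — it drives both which surgical team a case falls under and the outcome. The crude comparison mixes populations; the stratum-specific rates are the causally relevant ones.
Standardising Surgical Team D to the population baseline risk score mix: 0.250·1/19 + 0.333·34/80 + 0.417·64/141 = 0.344.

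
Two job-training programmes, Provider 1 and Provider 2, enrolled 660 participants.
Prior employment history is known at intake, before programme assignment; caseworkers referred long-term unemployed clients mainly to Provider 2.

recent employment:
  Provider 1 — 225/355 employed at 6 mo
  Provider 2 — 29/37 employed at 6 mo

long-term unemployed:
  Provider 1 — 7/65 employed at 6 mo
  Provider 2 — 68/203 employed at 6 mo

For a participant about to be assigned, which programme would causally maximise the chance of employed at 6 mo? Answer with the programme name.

Provider 2

Within every prior employment history level Provider 2 has the higher rate, yet pooled Provider 1 does — Simpson's reversal.
Prior employment history satisfies the back-door criterion: it is not a descendant of the programme, and it blocks the spurious path from programme to outcome. Adjusting for it (i.e., using the within-prior employment history rates) gives the causal effect.
Within each level — recent employment: 63.4% vs 78.4%; long-term unemployed: 10.8% vs 33.5% — Provider 2 is higher every time.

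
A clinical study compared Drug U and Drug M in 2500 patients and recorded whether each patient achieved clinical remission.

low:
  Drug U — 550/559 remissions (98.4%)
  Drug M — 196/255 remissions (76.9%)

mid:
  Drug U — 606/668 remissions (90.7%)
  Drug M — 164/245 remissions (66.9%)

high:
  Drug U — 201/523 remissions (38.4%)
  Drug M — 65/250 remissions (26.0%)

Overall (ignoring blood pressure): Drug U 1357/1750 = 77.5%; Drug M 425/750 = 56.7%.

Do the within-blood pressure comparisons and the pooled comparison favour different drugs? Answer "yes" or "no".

no

Within each blood pressure level (low 98.4% vs 76.9%; mid 90.7% vs 66.9%; high 38.4% vs 26.0%), Drug U has the higher rate every time. Pooled: 77.5% vs 56.7% — Drug U has the higher rate overall. They agree.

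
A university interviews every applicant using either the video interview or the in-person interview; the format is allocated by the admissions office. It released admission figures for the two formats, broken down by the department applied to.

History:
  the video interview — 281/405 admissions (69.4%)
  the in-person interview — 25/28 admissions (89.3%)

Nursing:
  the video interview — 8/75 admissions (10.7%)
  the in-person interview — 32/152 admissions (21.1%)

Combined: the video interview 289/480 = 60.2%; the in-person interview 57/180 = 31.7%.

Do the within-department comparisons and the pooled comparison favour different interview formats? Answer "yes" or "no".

Within each department level (History 69.4% vs 89.3%; Nursing 10.7% vs 21.1%), the in-person interview has the higher rate every time. Pooled: 60.2% vs 31.7% — the video interview has the higher rate overall. The two comparisons disagree.

yes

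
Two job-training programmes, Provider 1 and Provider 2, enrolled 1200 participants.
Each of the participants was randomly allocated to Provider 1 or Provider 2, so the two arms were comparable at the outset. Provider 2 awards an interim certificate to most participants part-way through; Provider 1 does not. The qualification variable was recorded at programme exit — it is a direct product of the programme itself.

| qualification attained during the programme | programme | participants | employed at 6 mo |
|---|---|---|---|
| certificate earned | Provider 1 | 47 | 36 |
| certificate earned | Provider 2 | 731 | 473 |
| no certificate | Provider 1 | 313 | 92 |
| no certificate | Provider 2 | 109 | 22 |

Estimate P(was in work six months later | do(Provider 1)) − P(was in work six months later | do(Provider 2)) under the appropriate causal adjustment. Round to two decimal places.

-0.23

Qualification attained during the programme is downstream of the programme. One should not condition on a consequence of treatment, so the overall rates are the right comparison.
The causal difference is the pooled difference: 0.356 − 0.589 = -0.234.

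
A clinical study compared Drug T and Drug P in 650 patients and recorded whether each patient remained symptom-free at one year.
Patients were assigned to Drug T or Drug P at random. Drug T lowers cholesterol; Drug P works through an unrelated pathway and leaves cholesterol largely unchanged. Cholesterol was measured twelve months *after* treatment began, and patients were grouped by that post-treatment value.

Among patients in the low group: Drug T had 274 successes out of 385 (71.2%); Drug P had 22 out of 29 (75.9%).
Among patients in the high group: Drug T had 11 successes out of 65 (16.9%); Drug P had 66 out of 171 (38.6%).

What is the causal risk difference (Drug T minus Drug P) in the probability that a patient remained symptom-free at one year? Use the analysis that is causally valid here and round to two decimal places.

Drug P is higher inside every cholesterol stratum but Drug T is higher in aggregate. Whether to stratify depends on how cholesterol relates to the drug.
Stratifying would compare drugs among patients the drugs themselves sorted into cholesterol groups — a form of selection on an intermediate. The unconditioned pooled rates give the total causal effect.
The causal difference is the pooled difference: 0.633 − 0.440 = +0.193.

+0.19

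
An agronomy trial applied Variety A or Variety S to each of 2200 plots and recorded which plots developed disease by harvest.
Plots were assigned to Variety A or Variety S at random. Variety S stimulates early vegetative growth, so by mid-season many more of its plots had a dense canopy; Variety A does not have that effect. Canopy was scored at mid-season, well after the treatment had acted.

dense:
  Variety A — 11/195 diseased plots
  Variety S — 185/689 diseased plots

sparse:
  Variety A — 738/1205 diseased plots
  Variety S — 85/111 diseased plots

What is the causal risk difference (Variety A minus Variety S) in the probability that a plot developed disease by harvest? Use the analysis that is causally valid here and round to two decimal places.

Within every mid-season canopy level Variety A has the lower rate, yet pooled Variety S does — Simpson's reversal.
Because the variety influences mid-season canopy, mid-season canopy is a post-treatment mediator, not a confounder. Stratifying on it would bias the estimate; the causal effect is the crude pooled difference.
The causal difference is the pooled difference: 0.535 − 0.338 = +0.198.

+0.20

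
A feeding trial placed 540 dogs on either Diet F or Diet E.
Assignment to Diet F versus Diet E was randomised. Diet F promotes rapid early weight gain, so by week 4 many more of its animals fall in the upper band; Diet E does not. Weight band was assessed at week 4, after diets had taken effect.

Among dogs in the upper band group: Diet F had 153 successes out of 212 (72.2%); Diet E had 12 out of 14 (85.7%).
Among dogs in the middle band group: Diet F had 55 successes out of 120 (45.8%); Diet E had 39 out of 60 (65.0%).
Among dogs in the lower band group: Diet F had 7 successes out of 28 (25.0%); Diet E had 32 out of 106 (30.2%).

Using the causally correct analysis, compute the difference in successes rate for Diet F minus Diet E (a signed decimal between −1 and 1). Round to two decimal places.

+0.14

The week-4 weight band-specific comparison favours Diet E throughout, but the pooled figures favour Diet F. The question is whether to condition on week-4 weight band.
Stratifying would compare diets among dogs the diets themselves sorted into week-4 weight band groups — a form of selection on an intermediate. The unconditioned pooled rates give the total causal effect.
The causal difference is the pooled difference: 0.597 − 0.461 = +0.136.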